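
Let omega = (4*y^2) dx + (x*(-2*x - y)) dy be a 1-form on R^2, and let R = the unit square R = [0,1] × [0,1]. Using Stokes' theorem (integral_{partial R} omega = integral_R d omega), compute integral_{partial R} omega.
integral_(partial R) omega = -13/2

Stokes: integral_partial_R omega = integral_R d omega with d omega = (∂Q/∂x - ∂P/∂y) dx ∧ dy.
  ∂Q/∂x = -4*x - y
  ∂P/∂y = 8*y
  integrand = ∂Q/∂x - ∂P/∂y = -4*x - 9*y.
Integrating over R: integral_0^1 integral_0^1 (-4*x - 9*y) dx dy = -13/2.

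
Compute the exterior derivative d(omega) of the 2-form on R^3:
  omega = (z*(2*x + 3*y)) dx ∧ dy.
d(omega) = (2*x + 3*y) dx ∧ dy ∧ dz

For a 2-form omega = sum_{i<j} g_{ij} dx_i ∧ dx_j, the exterior derivative is
  d(omega) = sum_{i<j} d(g_{ij}) ∧ dx_i ∧ dx_j = sum_{i<j, k} (∂g_{ij}/∂x_k) dx_k ∧ dx_i ∧ dx_j.
Expand each term, using dx_k ∧ dx_i ∧ dx_j = sgn(permutation) dx_{(a)} ∧ dx_{(b)} ∧ dx_{(c)} with (a < b < c) sorted:
  d(z*(2*x + 3*y)) includes (∂/∂z)(z*(2*x + 3*y)) dz = (2*x + 3*y) dz, which multiplied by dx ∧ dy gives (2*x + 3*y) dx ∧ dy ∧ dz
Collecting like 3-forms: d(omega) = (2*x + 3*y) dx ∧ dy ∧ dz.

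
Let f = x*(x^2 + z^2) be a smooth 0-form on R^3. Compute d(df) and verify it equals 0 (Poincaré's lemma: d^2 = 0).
d(df) = 0

Step 1: df = sum_i (∂f/∂x_i) dx_i = (3*x^2 + z^2) dx + (0) dy + (2*x*z) dz.
Step 2: Apply d again. Using the 1-form formula, the coefficient of dx ∧ dy in d(df) is ∂^2 f/∂x ∂y - ∂^2 f/∂y ∂x = (0) - (0) = 0 (equality of mixed partials for smooth f).
Similarly for dx ∧ dz and dy ∧ dz — all coefficients vanish. So d(df) = 0.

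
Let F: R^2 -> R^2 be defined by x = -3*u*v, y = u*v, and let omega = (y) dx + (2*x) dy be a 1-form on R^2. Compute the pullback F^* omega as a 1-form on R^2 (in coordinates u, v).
F^* omega = (-9*u*v^2) du + (-9*u^2*v) dv

Using F^*(f dg) = (f ∘ F) d(g ∘ F), substitute each coordinate x_i by F_i(u, v) in f_i, and replace dx_i by d F_i = (∂F_i/∂u) du + (∂F_i/∂v) dv.
  For the x component: f_1(F) = u*v; d F_1 = (-3*v) du + (-3*u) dv
  For the y component: f_2(F) = -6*u*v; d F_2 = (v) du + (u) dv
Combining and collecting du, dv coefficients:
  coeff of du: -9*u*v^2
  coeff of dv: -9*u^2*v
F^* omega = (-9*u*v^2) du + (-9*u^2*v) dv.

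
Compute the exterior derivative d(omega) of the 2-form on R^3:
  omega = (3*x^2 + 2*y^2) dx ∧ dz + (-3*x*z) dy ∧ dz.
d(omega) = (-4*y - 3*z) dx ∧ dy ∧ dz

For a 2-form omega = sum_{i<j} g_{ij} dx_i ∧ dx_j, the exterior derivative is
  d(omega) = sum_{i<j} d(g_{ij}) ∧ dx_i ∧ dx_j = sum_{i<j, k} (∂g_{ij}/∂x_k) dx_k ∧ dx_i ∧ dx_j.
Expand each term, using dx_k ∧ dx_i ∧ dx_j = sgn(permutation) dx_{(a)} ∧ dx_{(b)} ∧ dx_{(c)} with (a < b < c) sorted:
  d(3*x^2 + 2*y^2) includes (∂/∂y)(3*x^2 + 2*y^2) dy = (4*y) dy, which multiplied by dx ∧ dz gives (-4*y) dx ∧ dy ∧ dz
  d(-3*x*z) includes (∂/∂x)(-3*x*z) dx = (-3*z) dx, which multiplied by dy ∧ dz gives (-3*z) dx ∧ dy ∧ dz
Collecting like 3-forms: d(omega) = (-4*y - 3*z) dx ∧ dy ∧ dz.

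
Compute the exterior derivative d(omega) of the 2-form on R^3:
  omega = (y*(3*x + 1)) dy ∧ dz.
d(omega) = (3*y) dx ∧ dy ∧ dz

For a 2-form omega = sum_{i<j} g_{ij} dx_i ∧ dx_j, the exterior derivative is
  d(omega) = sum_{i<j} d(g_{ij}) ∧ dx_i ∧ dx_j = sum_{i<j, k} (∂g_{ij}/∂x_k) dx_k ∧ dx_i ∧ dx_j.
Expand each term, using dx_k ∧ dx_i ∧ dx_j = sgn(permutation) dx_{(a)} ∧ dx_{(b)} ∧ dx_{(c)} with (a < b < c) sorted:
  d(y*(3*x + 1)) includes (∂/∂x)(y*(3*x + 1)) dx = (3*y) dx, which multiplied by dy ∧ dz gives (3*y) dx ∧ dy ∧ dz
Collecting like 3-forms: d(omega) = (3*y) dx ∧ dy ∧ dz.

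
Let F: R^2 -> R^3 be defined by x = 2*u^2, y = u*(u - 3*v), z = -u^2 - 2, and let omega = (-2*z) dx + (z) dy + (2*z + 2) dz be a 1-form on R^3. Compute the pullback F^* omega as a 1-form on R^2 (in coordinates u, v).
F^* omega = (10*u^3 + 3*u^2*v + 16*u + 6*v) du + (3*u*(u^2 + 2)) dv

Using F^*(f dg) = (f ∘ F) d(g ∘ F), substitute each coordinate x_i by F_i(u, v) in f_i, and replace dx_i by d F_i = (∂F_i/∂u) du + (∂F_i/∂v) dv.
  For the x component: f_1(F) = 2*u^2 + 4; d F_1 = (4*u) du + (0) dv
  For the y component: f_2(F) = -u^2 - 2; d F_2 = (2*u - 3*v) du + (-3*u) dv
  For the z component: f_3(F) = -2*u^2 - 2; d F_3 = (-2*u) du + (0) dv
Combining and collecting du, dv coefficients:
  coeff of du: 10*u^3 + 3*u^2*v + 16*u + 6*v
  coeff of dv: 3*u*(u^2 + 2)
F^* omega = (10*u^3 + 3*u^2*v + 16*u + 6*v) du + (3*u*(u^2 + 2)) dv.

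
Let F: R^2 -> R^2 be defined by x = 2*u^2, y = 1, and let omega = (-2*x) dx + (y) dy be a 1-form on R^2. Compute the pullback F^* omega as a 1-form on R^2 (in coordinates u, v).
F^* omega = (-16*u^3) du

Using F^*(f dg) = (f ∘ F) d(g ∘ F), substitute each coordinate x_i by F_i(u, v) in f_i, and replace dx_i by d F_i = (∂F_i/∂u) du + (∂F_i/∂v) dv.
  For the x component: f_1(F) = -4*u^2; d F_1 = (4*u) du + (0) dv
  For the y component: f_2(F) = 1; d F_2 = (0) du + (0) dv
Combining and collecting du, dv coefficients:
  coeff of du: -16*u^3
  coeff of dv: 0
F^* omega = (-16*u^3) du.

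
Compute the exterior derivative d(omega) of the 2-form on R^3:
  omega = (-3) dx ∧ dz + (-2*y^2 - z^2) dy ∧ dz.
d(omega) = 0

For a 2-form omega = sum_{i<j} g_{ij} dx_i ∧ dx_j, the exterior derivative is
  d(omega) = sum_{i<j} d(g_{ij}) ∧ dx_i ∧ dx_j = sum_{i<j, k} (∂g_{ij}/∂x_k) dx_k ∧ dx_i ∧ dx_j.
Expand each term, using dx_k ∧ dx_i ∧ dx_j = sgn(permutation) dx_{(a)} ∧ dx_{(b)} ∧ dx_{(c)} with (a < b < c) sorted:

Collecting like 3-forms: d(omega) = 0.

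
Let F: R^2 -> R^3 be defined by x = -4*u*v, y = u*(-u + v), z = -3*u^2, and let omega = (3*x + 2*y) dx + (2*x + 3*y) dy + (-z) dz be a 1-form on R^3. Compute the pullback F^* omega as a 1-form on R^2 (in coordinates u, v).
F^* omega = (u*(-12*u^2 + 15*u*v + 35*v^2)) du + (5*u^2*(u + 7*v)) dv

Using F^*(f dg) = (f ∘ F) d(g ∘ F), substitute each coordinate x_i by F_i(u, v) in f_i, and replace dx_i by d F_i = (∂F_i/∂u) du + (∂F_i/∂v) dv.
  For the x component: f_1(F) = 2*u*(-u - 5*v); d F_1 = (-4*v) du + (-4*u) dv
  For the y component: f_2(F) = u*(-3*u - 5*v); d F_2 = (-2*u + v) du + (u) dv
  For the z component: f_3(F) = 3*u^2; d F_3 = (-6*u) du + (0) dv
Combining and collecting du, dv coefficients:
  coeff of du: u*(-12*u^2 + 15*u*v + 35*v^2)
  coeff of dv: 5*u^2*(u + 7*v)
F^* omega = (u*(-12*u^2 + 15*u*v + 35*v^2)) du + (5*u^2*(u + 7*v)) dv.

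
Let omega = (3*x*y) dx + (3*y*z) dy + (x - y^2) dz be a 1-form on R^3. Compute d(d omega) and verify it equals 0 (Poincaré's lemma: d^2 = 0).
d(d omega) = 0

Step 1: d omega = sum_{i<j} (∂f_j/∂x_i - ∂f_i/∂x_j) dx_i ∧ dx_j:
  coeff of dx ∧ dy: -3*x
  coeff of dx ∧ dz: 1
  coeff of dy ∧ dz: -5*y
Step 2: Apply d again to each 2-form coefficient. The only possible 3-form in R^3 is dx ∧ dy ∧ dz, with coefficient
  ∂(coeff of dy∧dz)/∂x - ∂(coeff of dx∧dz)/∂y + ∂(coeff of dx∧dy)/∂z
  = ∂/∂x (-5*y) - ∂/∂y (1) + ∂/∂z (-3*x).
Each of these terms simplifies to sums of mixed partials that cancel in pairs. The result is 0 (by equality of mixed partials for smooth functions — Schwarz / Clairaut).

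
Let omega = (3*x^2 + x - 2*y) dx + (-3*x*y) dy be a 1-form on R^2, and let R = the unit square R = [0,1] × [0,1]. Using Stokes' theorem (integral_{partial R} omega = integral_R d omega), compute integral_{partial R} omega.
integral_(partial R) omega = 1/2

Stokes: integral_partial_R omega = integral_R d omega with d omega = (∂Q/∂x - ∂P/∂y) dx ∧ dy.
  ∂Q/∂x = -3*y
  ∂P/∂y = -2
  integrand = ∂Q/∂x - ∂P/∂y = 2 - 3*y.
Integrating over R: integral_0^1 integral_0^1 (2 - 3*y) dx dy = 1/2.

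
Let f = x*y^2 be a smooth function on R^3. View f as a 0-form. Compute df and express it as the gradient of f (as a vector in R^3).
df = (y^2) dx + (2*x*y) dy + (0) dz; grad f = (y^2, 2*x*y, 0)

For a 0-form f, d f = (∂f/∂x) dx + (∂f/∂y) dy + (∂f/∂z) dz. The components of the vector representation are exactly the entries of grad f in Cartesian coordinates:
  ∂f/∂x = y^2
  ∂f/∂y = 2*x*y
  ∂f/∂z = 0.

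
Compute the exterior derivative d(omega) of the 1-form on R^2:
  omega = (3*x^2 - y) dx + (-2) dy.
d(omega) = (1) dx ∧ dy

For a 1-form omega = sum_i f_i dx_i, the exterior derivative is
  d(omega) = sum_{i < j} (∂f_j/∂x_i - ∂f_i/∂x_j) dx_i ∧ dx_j.
  coefficient of dx ∧ dy: ∂f_2/∂x - ∂f_1/∂y = ∂(-2)/∂x - ∂(3*x^2 - y)/∂y = 1
Assembling: d(omega) = (1) dx ∧ dy.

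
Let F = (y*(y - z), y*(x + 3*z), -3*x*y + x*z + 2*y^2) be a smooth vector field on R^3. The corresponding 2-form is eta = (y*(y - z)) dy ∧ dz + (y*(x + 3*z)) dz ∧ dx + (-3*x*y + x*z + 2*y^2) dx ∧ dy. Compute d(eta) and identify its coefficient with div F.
d(eta) = (2*x + 3*z) dx ∧ dy ∧ dz; div F = 2*x + 3*z

For a 2-form in R^3 of the form above, applying d gives a 3-form with coefficient ∂P/∂x + ∂Q/∂y + ∂R/∂z:
  ∂P/∂x = 0
  ∂Q/∂y = x + 3*z
  ∂R/∂z = x
Sum = 2*x + 3*z, which is exactly div F.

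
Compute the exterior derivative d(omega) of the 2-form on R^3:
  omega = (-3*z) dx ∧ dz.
d(omega) = 0

For a 2-form omega = sum_{i<j} g_{ij} dx_i ∧ dx_j, the exterior derivative is
  d(omega) = sum_{i<j} d(g_{ij}) ∧ dx_i ∧ dx_j = sum_{i<j, k} (∂g_{ij}/∂x_k) dx_k ∧ dx_i ∧ dx_j.
Expand each term, using dx_k ∧ dx_i ∧ dx_j = sgn(permutation) dx_{(a)} ∧ dx_{(b)} ∧ dx_{(c)} with (a < b < c) sorted:

Collecting like 3-forms: d(omega) = 0.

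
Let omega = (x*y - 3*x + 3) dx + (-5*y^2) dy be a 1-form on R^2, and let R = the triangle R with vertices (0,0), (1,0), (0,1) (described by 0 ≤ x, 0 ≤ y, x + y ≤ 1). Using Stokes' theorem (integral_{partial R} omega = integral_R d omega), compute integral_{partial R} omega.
integral_(partial R) omega = -1/6

Stokes: integral_partial_R omega = integral_R d omega with d omega = (∂Q/∂x - ∂P/∂y) dx ∧ dy.
  ∂Q/∂x = 0
  ∂P/∂y = x
  integrand = ∂Q/∂x - ∂P/∂y = -x.
Integrating over R: integral_0^1 integral_0^{1-x} (-x) dy dx = -1/6.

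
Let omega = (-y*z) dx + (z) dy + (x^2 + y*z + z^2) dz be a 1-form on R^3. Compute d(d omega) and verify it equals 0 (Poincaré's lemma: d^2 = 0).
d(d omega) = 0

Step 1: d omega = sum_{i<j} (∂f_j/∂x_i - ∂f_i/∂x_j) dx_i ∧ dx_j:
  coeff of dx ∧ dy: z
  coeff of dx ∧ dz: 2*x + y
  coeff of dy ∧ dz: z - 1
Step 2: Apply d again to each 2-form coefficient. The only possible 3-form in R^3 is dx ∧ dy ∧ dz, with coefficient
  ∂(coeff of dy∧dz)/∂x - ∂(coeff of dx∧dz)/∂y + ∂(coeff of dx∧dy)/∂z
  = ∂/∂x (z - 1) - ∂/∂y (2*x + y) + ∂/∂z (z).
Each of these terms simplifies to sums of mixed partials that cancel in pairs. The result is 0 (by equality of mixed partials for smooth functions — Schwarz / Clairaut).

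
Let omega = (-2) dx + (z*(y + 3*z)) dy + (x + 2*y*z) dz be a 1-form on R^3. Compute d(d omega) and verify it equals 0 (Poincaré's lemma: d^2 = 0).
d(d omega) = 0

Step 1: d omega = sum_{i<j} (∂f_j/∂x_i - ∂f_i/∂x_j) dx_i ∧ dx_j:
  coeff of dx ∧ dy: 0
  coeff of dx ∧ dz: 1
  coeff of dy ∧ dz: -y - 4*z
Step 2: Apply d again to each 2-form coefficient. The only possible 3-form in R^3 is dx ∧ dy ∧ dz, with coefficient
  ∂(coeff of dy∧dz)/∂x - ∂(coeff of dx∧dz)/∂y + ∂(coeff of dx∧dy)/∂z
  = ∂/∂x (-y - 4*z) - ∂/∂y (1) + ∂/∂z (0).
Each of these terms simplifies to sums of mixed partials that cancel in pairs. The result is 0 (by equality of mixed partials for smooth functions — Schwarz / Clairaut).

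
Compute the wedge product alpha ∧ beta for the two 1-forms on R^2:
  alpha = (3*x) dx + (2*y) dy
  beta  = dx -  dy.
alpha ∧ beta = (-3*x - 2*y) dx ∧ dy

Distribute the wedge, using dx_i ∧ dx_j = -dx_j ∧ dx_i and dx_i ∧ dx_i = 0. For each pair (i, j) with i < j, the coefficient of dx_i ∧ dx_j in alpha ∧ beta is (alpha_i * beta_j - alpha_j * beta_i). Collecting: alpha ∧ beta = (-3*x - 2*y) dx ∧ dy.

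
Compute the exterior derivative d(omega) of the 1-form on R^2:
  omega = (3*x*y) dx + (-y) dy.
d(omega) = (-3*x) dx ∧ dy

For a 1-form omega = sum_i f_i dx_i, the exterior derivative is
  d(omega) = sum_{i < j} (∂f_j/∂x_i - ∂f_i/∂x_j) dx_i ∧ dx_j.
  coefficient of dx ∧ dy: ∂f_2/∂x - ∂f_1/∂y = ∂(-y)/∂x - ∂(3*x*y)/∂y = -3*x
Assembling: d(omega) = (-3*x) dx ∧ dy.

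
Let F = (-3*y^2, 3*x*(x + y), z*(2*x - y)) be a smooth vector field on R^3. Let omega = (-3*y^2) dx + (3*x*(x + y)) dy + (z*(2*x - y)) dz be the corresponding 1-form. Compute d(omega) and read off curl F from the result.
d(omega) = (-z) dy ∧ dz + (-2*z) dz ∧ dx + (6*x + 9*y) dx ∧ dy; curl F = (-z, -2*z, 6*x + 9*y)

d omega = sum_{i<j} (∂f_j/∂x_i - ∂f_i/∂x_j) dx_i ∧ dx_j. Under the identification (dy ∧ dz, dz ∧ dx, dx ∧ dy) ↔ (e_x, e_y, e_z), the coefficients are exactly the components of curl F. Compute:
  ∂R/∂y - ∂Q/∂z = (-z) - (0) = -z
  ∂P/∂z - ∂R/∂x = (0) - (2*z) = -2*z
  ∂Q/∂x - ∂P/∂y = (6*x + 3*y) - (-6*y) = 6*x + 9*y.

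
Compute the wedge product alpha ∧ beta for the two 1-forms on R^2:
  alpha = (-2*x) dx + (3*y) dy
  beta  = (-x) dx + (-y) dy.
alpha ∧ beta = (5*x*y) dx ∧ dy

Distribute the wedge, using dx_i ∧ dx_j = -dx_j ∧ dx_i and dx_i ∧ dx_i = 0. For each pair (i, j) with i < j, the coefficient of dx_i ∧ dx_j in alpha ∧ beta is (alpha_i * beta_j - alpha_j * beta_i). Collecting: alpha ∧ beta = (5*x*y) dx ∧ dy.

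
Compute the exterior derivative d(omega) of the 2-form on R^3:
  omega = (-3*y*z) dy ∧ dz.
d(omega) = 0

For a 2-form omega = sum_{i<j} g_{ij} dx_i ∧ dx_j, the exterior derivative is
  d(omega) = sum_{i<j} d(g_{ij}) ∧ dx_i ∧ dx_j = sum_{i<j, k} (∂g_{ij}/∂x_k) dx_k ∧ dx_i ∧ dx_j.
Expand each term, using dx_k ∧ dx_i ∧ dx_j = sgn(permutation) dx_{(a)} ∧ dx_{(b)} ∧ dx_{(c)} with (a < b < c) sorted:

Collecting like 3-forms: d(omega) = 0.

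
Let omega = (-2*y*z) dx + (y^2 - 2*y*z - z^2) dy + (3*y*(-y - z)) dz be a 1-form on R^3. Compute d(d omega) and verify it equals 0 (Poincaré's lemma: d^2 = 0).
d(d omega) = 0

Step 1: d omega = sum_{i<j} (∂f_j/∂x_i - ∂f_i/∂x_j) dx_i ∧ dx_j:
  coeff of dx ∧ dy: 2*z
  coeff of dx ∧ dz: 2*y
  coeff of dy ∧ dz: -4*y - z
Step 2: Apply d again to each 2-form coefficient. The only possible 3-form in R^3 is dx ∧ dy ∧ dz, with coefficient
  ∂(coeff of dy∧dz)/∂x - ∂(coeff of dx∧dz)/∂y + ∂(coeff of dx∧dy)/∂z
  = ∂/∂x (-4*y - z) - ∂/∂y (2*y) + ∂/∂z (2*z).
Each of these terms simplifies to sums of mixed partials that cancel in pairs. The result is 0 (by equality of mixed partials for smooth functions — Schwarz / Clairaut).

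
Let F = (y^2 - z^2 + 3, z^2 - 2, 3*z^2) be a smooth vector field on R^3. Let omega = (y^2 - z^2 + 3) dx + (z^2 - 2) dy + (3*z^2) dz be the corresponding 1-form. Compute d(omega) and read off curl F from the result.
d(omega) = (-2*z) dy ∧ dz + (-2*z) dz ∧ dx + (-2*y) dx ∧ dy; curl F = (-2*z, -2*z, -2*y)

d omega = sum_{i<j} (∂f_j/∂x_i - ∂f_i/∂x_j) dx_i ∧ dx_j. Under the identification (dy ∧ dz, dz ∧ dx, dx ∧ dy) ↔ (e_x, e_y, e_z), the coefficients are exactly the components of curl F. Compute:
  ∂R/∂y - ∂Q/∂z = (0) - (2*z) = -2*z
  ∂P/∂z - ∂R/∂x = (-2*z) - (0) = -2*z
  ∂Q/∂x - ∂P/∂y = (0) - (2*y) = -2*y.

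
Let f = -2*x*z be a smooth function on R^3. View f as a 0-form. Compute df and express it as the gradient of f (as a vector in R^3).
df = (-2*z) dx + (0) dy + (-2*x) dz; grad f = (-2*z, 0, -2*x)

For a 0-form f, d f = (∂f/∂x) dx + (∂f/∂y) dy + (∂f/∂z) dz. The components of the vector representation are exactly the entries of grad f in Cartesian coordinates:
  ∂f/∂x = -2*z
  ∂f/∂y = 0
  ∂f/∂z = -2*x.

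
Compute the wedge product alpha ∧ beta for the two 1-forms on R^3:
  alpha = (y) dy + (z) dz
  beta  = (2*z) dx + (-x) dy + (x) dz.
alpha ∧ beta = (-2*y*z) dx ∧ dy + (x*(y + z)) dy ∧ dz + (-2*z^2) dx ∧ dz

Distribute the wedge, using dx_i ∧ dx_j = -dx_j ∧ dx_i and dx_i ∧ dx_i = 0. For each pair (i, j) with i < j, the coefficient of dx_i ∧ dx_j in alpha ∧ beta is (alpha_i * beta_j - alpha_j * beta_i). Collecting: alpha ∧ beta = (-2*y*z) dx ∧ dy + (x*(y + z)) dy ∧ dz + (-2*z^2) dx ∧ dz.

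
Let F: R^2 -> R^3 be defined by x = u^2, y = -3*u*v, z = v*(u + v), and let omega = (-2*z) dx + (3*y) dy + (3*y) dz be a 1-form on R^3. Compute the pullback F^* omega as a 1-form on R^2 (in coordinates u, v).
F^* omega = (2*u*v*(-2*u + 7*v)) du + (18*u*v*(u - v)) dv

Using F^*(f dg) = (f ∘ F) d(g ∘ F), substitute each coordinate x_i by F_i(u, v) in f_i, and replace dx_i by d F_i = (∂F_i/∂u) du + (∂F_i/∂v) dv.
  For the x component: f_1(F) = 2*v*(-u - v); d F_1 = (2*u) du + (0) dv
  For the y component: f_2(F) = -9*u*v; d F_2 = (-3*v) du + (-3*u) dv
  For the z component: f_3(F) = -9*u*v; d F_3 = (v) du + (u + 2*v) dv
Combining and collecting du, dv coefficients:
  coeff of du: 2*u*v*(-2*u + 7*v)
  coeff of dv: 18*u*v*(u - v)
F^* omega = (2*u*v*(-2*u + 7*v)) du + (18*u*v*(u - v)) dv.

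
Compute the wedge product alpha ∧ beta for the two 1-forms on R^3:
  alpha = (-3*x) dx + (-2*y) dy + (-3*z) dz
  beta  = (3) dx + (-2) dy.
alpha ∧ beta = (6*x + 6*y) dx ∧ dy + (9*z) dx ∧ dz + (-6*z) dy ∧ dz

Distribute the wedge, using dx_i ∧ dx_j = -dx_j ∧ dx_i and dx_i ∧ dx_i = 0. For each pair (i, j) with i < j, the coefficient of dx_i ∧ dx_j in alpha ∧ beta is (alpha_i * beta_j - alpha_j * beta_i). Collecting: alpha ∧ beta = (6*x + 6*y) dx ∧ dy + (9*z) dx ∧ dz + (-6*z) dy ∧ dz.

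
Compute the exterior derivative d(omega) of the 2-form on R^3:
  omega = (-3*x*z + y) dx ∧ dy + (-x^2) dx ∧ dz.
d(omega) = (-3*x) dx ∧ dy ∧ dz

For a 2-form omega = sum_{i<j} g_{ij} dx_i ∧ dx_j, the exterior derivative is
  d(omega) = sum_{i<j} d(g_{ij}) ∧ dx_i ∧ dx_j = sum_{i<j, k} (∂g_{ij}/∂x_k) dx_k ∧ dx_i ∧ dx_j.
Expand each term, using dx_k ∧ dx_i ∧ dx_j = sgn(permutation) dx_{(a)} ∧ dx_{(b)} ∧ dx_{(c)} with (a < b < c) sorted:
  d(-3*x*z + y) includes (∂/∂z)(-3*x*z + y) dz = (-3*x) dz, which multiplied by dx ∧ dy gives (-3*x) dx ∧ dy ∧ dz
Collecting like 3-forms: d(omega) = (-3*x) dx ∧ dy ∧ dz.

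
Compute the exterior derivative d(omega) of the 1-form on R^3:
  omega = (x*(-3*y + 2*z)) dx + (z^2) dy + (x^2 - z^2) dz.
d(omega) = (3*x) dx ∧ dy + (-2*z) dy ∧ dz

For a 1-form omega = sum_i f_i dx_i, the exterior derivative is
  d(omega) = sum_{i < j} (∂f_j/∂x_i - ∂f_i/∂x_j) dx_i ∧ dx_j.
  coefficient of dx ∧ dy: ∂f_2/∂x - ∂f_1/∂y = ∂(z^2)/∂x - ∂(x*(-3*y + 2*z))/∂y = 3*x
  coefficient of dy ∧ dz: ∂f_3/∂y - ∂f_2/∂z = ∂(x^2 - z^2)/∂y - ∂(z^2)/∂z = -2*z
Assembling: d(omega) = (3*x) dx ∧ dy + (-2*z) dy ∧ dz.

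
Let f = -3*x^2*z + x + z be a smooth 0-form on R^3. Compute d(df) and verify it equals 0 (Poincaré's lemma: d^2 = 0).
d(df) = 0

Step 1: df = sum_i (∂f/∂x_i) dx_i = (-6*x*z + 1) dx + (0) dy + (1 - 3*x^2) dz.
Step 2: Apply d again. Using the 1-form formula, the coefficient of dx ∧ dy in d(df) is ∂^2 f/∂x ∂y - ∂^2 f/∂y ∂x = (0) - (0) = 0 (equality of mixed partials for smooth f).
Similarly for dx ∧ dz and dy ∧ dz — all coefficients vanish. So d(df) = 0.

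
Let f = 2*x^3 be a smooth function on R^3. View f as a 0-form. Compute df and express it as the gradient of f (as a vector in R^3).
df = (6*x^2) dx + (0) dy + (0) dz; grad f = (6*x^2, 0, 0)

For a 0-form f, d f = (∂f/∂x) dx + (∂f/∂y) dy + (∂f/∂z) dz. The components of the vector representation are exactly the entries of grad f in Cartesian coordinates:
  ∂f/∂x = 6*x^2
  ∂f/∂y = 0
  ∂f/∂z = 0.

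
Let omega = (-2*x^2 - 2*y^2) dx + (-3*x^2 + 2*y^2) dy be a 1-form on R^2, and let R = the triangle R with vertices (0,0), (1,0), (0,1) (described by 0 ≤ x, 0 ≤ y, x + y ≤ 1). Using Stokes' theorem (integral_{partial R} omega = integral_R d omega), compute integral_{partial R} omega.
integral_(partial R) omega = -1/3

Stokes: integral_partial_R omega = integral_R d omega with d omega = (∂Q/∂x - ∂P/∂y) dx ∧ dy.
  ∂Q/∂x = -6*x
  ∂P/∂y = -4*y
  integrand = ∂Q/∂x - ∂P/∂y = -6*x + 4*y.
Integrating over R: integral_0^1 integral_0^{1-x} (-6*x + 4*y) dy dx = -1/3.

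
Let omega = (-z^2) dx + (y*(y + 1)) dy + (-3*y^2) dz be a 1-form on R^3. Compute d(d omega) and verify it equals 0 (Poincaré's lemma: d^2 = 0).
d(d omega) = 0

Step 1: d omega = sum_{i<j} (∂f_j/∂x_i - ∂f_i/∂x_j) dx_i ∧ dx_j:
  coeff of dx ∧ dy: 0
  coeff of dx ∧ dz: 2*z
  coeff of dy ∧ dz: -6*y
Step 2: Apply d again to each 2-form coefficient. The only possible 3-form in R^3 is dx ∧ dy ∧ dz, with coefficient
  ∂(coeff of dy∧dz)/∂x - ∂(coeff of dx∧dz)/∂y + ∂(coeff of dx∧dy)/∂z
  = ∂/∂x (-6*y) - ∂/∂y (2*z) + ∂/∂z (0).
Each of these terms simplifies to sums of mixed partials that cancel in pairs. The result is 0 (by equality of mixed partials for smooth functions — Schwarz / Clairaut).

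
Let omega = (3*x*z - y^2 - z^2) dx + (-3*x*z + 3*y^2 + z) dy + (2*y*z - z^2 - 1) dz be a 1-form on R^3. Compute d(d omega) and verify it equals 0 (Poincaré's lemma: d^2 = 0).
d(d omega) = 0

Step 1: d omega = sum_{i<j} (∂f_j/∂x_i - ∂f_i/∂x_j) dx_i ∧ dx_j:
  coeff of dx ∧ dy: 2*y - 3*z
  coeff of dx ∧ dz: -3*x + 2*z
  coeff of dy ∧ dz: 3*x + 2*z - 1
Step 2: Apply d again to each 2-form coefficient. The only possible 3-form in R^3 is dx ∧ dy ∧ dz, with coefficient
  ∂(coeff of dy∧dz)/∂x - ∂(coeff of dx∧dz)/∂y + ∂(coeff of dx∧dy)/∂z
  = ∂/∂x (3*x + 2*z - 1) - ∂/∂y (-3*x + 2*z) + ∂/∂z (2*y - 3*z).
Each of these terms simplifies to sums of mixed partials that cancel in pairs. The result is 0 (by equality of mixed partials for smooth functions — Schwarz / Clairaut).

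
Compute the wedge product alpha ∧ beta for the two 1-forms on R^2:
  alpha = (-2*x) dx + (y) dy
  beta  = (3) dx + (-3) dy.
alpha ∧ beta = (6*x - 3*y) dx ∧ dy

Distribute the wedge, using dx_i ∧ dx_j = -dx_j ∧ dx_i and dx_i ∧ dx_i = 0. For each pair (i, j) with i < j, the coefficient of dx_i ∧ dx_j in alpha ∧ beta is (alpha_i * beta_j - alpha_j * beta_i). Collecting: alpha ∧ beta = (6*x - 3*y) dx ∧ dy.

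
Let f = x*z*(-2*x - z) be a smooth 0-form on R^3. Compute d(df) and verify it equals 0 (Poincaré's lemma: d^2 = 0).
d(df) = 0

Step 1: df = sum_i (∂f/∂x_i) dx_i = (z*(-4*x - z)) dx + (0) dy + (2*x*(-x - z)) dz.
Step 2: Apply d again. Using the 1-form formula, the coefficient of dx ∧ dy in d(df) is ∂^2 f/∂x ∂y - ∂^2 f/∂y ∂x = (0) - (0) = 0 (equality of mixed partials for smooth f).
Similarly for dx ∧ dz and dy ∧ dz — all coefficients vanish. So d(df) = 0.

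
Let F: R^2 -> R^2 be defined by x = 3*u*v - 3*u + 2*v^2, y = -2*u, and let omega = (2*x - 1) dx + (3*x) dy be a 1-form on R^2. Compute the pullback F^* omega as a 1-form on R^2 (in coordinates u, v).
F^* omega = (18*u*v^2 - 54*u*v + 36*u + 12*v^3 - 24*v^2 - 3*v + 3) du + (18*u^2*v - 18*u^2 + 36*u*v^2 - 24*u*v - 3*u + 16*v^3 - 4*v) dv

Using F^*(f dg) = (f ∘ F) d(g ∘ F), substitute each coordinate x_i by F_i(u, v) in f_i, and replace dx_i by d F_i = (∂F_i/∂u) du + (∂F_i/∂v) dv.
  For the x component: f_1(F) = 6*u*v - 6*u + 4*v^2 - 1; d F_1 = (3*v - 3) du + (3*u + 4*v) dv
  For the y component: f_2(F) = 9*u*v - 9*u + 6*v^2; d F_2 = (-2) du + (0) dv
Combining and collecting du, dv coefficients:
  coeff of du: 18*u*v^2 - 54*u*v + 36*u + 12*v^3 - 24*v^2 - 3*v + 3
  coeff of dv: 18*u^2*v - 18*u^2 + 36*u*v^2 - 24*u*v - 3*u + 16*v^3 - 4*v
F^* omega = (18*u*v^2 - 54*u*v + 36*u + 12*v^3 - 24*v^2 - 3*v + 3) du + (18*u^2*v - 18*u^2 + 36*u*v^2 - 24*u*v - 3*u + 16*v^3 - 4*v) dv.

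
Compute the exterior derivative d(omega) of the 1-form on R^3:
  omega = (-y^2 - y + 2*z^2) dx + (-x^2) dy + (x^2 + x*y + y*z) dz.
d(omega) = (-2*x + 2*y + 1) dx ∧ dy + (2*x + y - 4*z) dx ∧ dz + (x + z) dy ∧ dz

For a 1-form omega = sum_i f_i dx_i, the exterior derivative is
  d(omega) = sum_{i < j} (∂f_j/∂x_i - ∂f_i/∂x_j) dx_i ∧ dx_j.
  coefficient of dx ∧ dy: ∂f_2/∂x - ∂f_1/∂y = ∂(-x^2)/∂x - ∂(-y^2 - y + 2*z^2)/∂y = -2*x + 2*y + 1
  coefficient of dx ∧ dz: ∂f_3/∂x - ∂f_1/∂z = ∂(x^2 + x*y + y*z)/∂x - ∂(-y^2 - y + 2*z^2)/∂z = 2*x + y - 4*z
  coefficient of dy ∧ dz: ∂f_3/∂y - ∂f_2/∂z = ∂(x^2 + x*y + y*z)/∂y - ∂(-x^2)/∂z = x + z
Assembling: d(omega) = (-2*x + 2*y + 1) dx ∧ dy + (2*x + y - 4*z) dx ∧ dz + (x + z) dy ∧ dz.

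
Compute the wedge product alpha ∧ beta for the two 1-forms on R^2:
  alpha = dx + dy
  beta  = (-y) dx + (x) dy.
alpha ∧ beta = (x + y) dx ∧ dy

Distribute the wedge, using dx_i ∧ dx_j = -dx_j ∧ dx_i and dx_i ∧ dx_i = 0. For each pair (i, j) with i < j, the coefficient of dx_i ∧ dx_j in alpha ∧ beta is (alpha_i * beta_j - alpha_j * beta_i). Collecting: alpha ∧ beta = (x + y) dx ∧ dy.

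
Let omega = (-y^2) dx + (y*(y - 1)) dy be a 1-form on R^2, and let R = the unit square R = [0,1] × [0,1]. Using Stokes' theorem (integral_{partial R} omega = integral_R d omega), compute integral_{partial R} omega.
integral_(partial R) omega = 1

Stokes: integral_partial_R omega = integral_R d omega with d omega = (∂Q/∂x - ∂P/∂y) dx ∧ dy.
  ∂Q/∂x = 0
  ∂P/∂y = -2*y
  integrand = ∂Q/∂x - ∂P/∂y = 2*y.
Integrating over R: integral_0^1 integral_0^1 (2*y) dx dy = 1.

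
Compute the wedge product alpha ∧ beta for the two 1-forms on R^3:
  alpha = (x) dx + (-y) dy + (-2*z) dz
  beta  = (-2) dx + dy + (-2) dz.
alpha ∧ beta = (x - 2*y) dx ∧ dy + (-2*x - 4*z) dx ∧ dz + (2*y + 2*z) dy ∧ dz

Distribute the wedge, using dx_i ∧ dx_j = -dx_j ∧ dx_i and dx_i ∧ dx_i = 0. For each pair (i, j) with i < j, the coefficient of dx_i ∧ dx_j in alpha ∧ beta is (alpha_i * beta_j - alpha_j * beta_i). Collecting: alpha ∧ beta = (x - 2*y) dx ∧ dy + (-2*x - 4*z) dx ∧ dz + (2*y + 2*z) dy ∧ dz.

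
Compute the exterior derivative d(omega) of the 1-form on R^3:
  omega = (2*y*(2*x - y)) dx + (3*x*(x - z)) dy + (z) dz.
d(omega) = (2*x + 4*y - 3*z) dx ∧ dy + (3*x) dy ∧ dz

For a 1-form omega = sum_i f_i dx_i, the exterior derivative is
  d(omega) = sum_{i < j} (∂f_j/∂x_i - ∂f_i/∂x_j) dx_i ∧ dx_j.
  coefficient of dx ∧ dy: ∂f_2/∂x - ∂f_1/∂y = ∂(3*x*(x - z))/∂x - ∂(2*y*(2*x - y))/∂y = 2*x + 4*y - 3*z
  coefficient of dy ∧ dz: ∂f_3/∂y - ∂f_2/∂z = ∂(z)/∂y - ∂(3*x*(x - z))/∂z = 3*x
Assembling: d(omega) = (2*x + 4*y - 3*z) dx ∧ dy + (3*x) dy ∧ dz.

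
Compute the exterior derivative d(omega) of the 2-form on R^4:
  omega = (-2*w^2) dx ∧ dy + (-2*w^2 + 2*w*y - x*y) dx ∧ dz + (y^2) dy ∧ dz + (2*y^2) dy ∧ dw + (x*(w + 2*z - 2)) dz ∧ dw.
d(omega) = (-4*w) dx ∧ dy ∧ dw + (-2*w + x) dx ∧ dy ∧ dz + (-3*w + 2*y + 2*z - 2) dx ∧ dz ∧ dw

For a 2-form omega = sum_{i<j} g_{ij} dx_i ∧ dx_j, the exterior derivative is
  d(omega) = sum_{i<j} d(g_{ij}) ∧ dx_i ∧ dx_j = sum_{i<j, k} (∂g_{ij}/∂x_k) dx_k ∧ dx_i ∧ dx_j.
Expand each term, using dx_k ∧ dx_i ∧ dx_j = sgn(permutation) dx_{(a)} ∧ dx_{(b)} ∧ dx_{(c)} with (a < b < c) sorted:
  d(-2*w^2) includes (∂/∂w)(-2*w^2) dw = (-4*w) dw, which multiplied by dx ∧ dy gives (-4*w) dx ∧ dy ∧ dw
  d(-2*w^2 + 2*w*y - x*y) includes (∂/∂y)(-2*w^2 + 2*w*y - x*y) dy = (2*w - x) dy, which multiplied by dx ∧ dz gives (-2*w + x) dx ∧ dy ∧ dz
  d(-2*w^2 + 2*w*y - x*y) includes (∂/∂w)(-2*w^2 + 2*w*y - x*y) dw = (-4*w + 2*y) dw, which multiplied by dx ∧ dz gives (-4*w + 2*y) dx ∧ dz ∧ dw
  d(x*(w + 2*z - 2)) includes (∂/∂x)(x*(w + 2*z - 2)) dx = (w + 2*z - 2) dx, which multiplied by dz ∧ dw gives (w + 2*z - 2) dx ∧ dz ∧ dw
Collecting like 3-forms: d(omega) = (-4*w) dx ∧ dy ∧ dw + (-2*w + x) dx ∧ dy ∧ dz + (-3*w + 2*y + 2*z - 2) dx ∧ dz ∧ dw.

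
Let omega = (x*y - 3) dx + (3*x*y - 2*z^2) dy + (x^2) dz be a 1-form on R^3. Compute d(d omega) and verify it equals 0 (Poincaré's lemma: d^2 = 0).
d(d omega) = 0

Step 1: d omega = sum_{i<j} (∂f_j/∂x_i - ∂f_i/∂x_j) dx_i ∧ dx_j:
  coeff of dx ∧ dy: -x + 3*y
  coeff of dx ∧ dz: 2*x
  coeff of dy ∧ dz: 4*z
Step 2: Apply d again to each 2-form coefficient. The only possible 3-form in R^3 is dx ∧ dy ∧ dz, with coefficient
  ∂(coeff of dy∧dz)/∂x - ∂(coeff of dx∧dz)/∂y + ∂(coeff of dx∧dy)/∂z
  = ∂/∂x (4*z) - ∂/∂y (2*x) + ∂/∂z (-x + 3*y).
Each of these terms simplifies to sums of mixed partials that cancel in pairs. The result is 0 (by equality of mixed partials for smooth functions — Schwarz / Clairaut).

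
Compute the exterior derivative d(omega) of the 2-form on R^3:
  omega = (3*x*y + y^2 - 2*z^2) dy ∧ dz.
d(omega) = (3*y) dx ∧ dy ∧ dz

For a 2-form omega = sum_{i<j} g_{ij} dx_i ∧ dx_j, the exterior derivative is
  d(omega) = sum_{i<j} d(g_{ij}) ∧ dx_i ∧ dx_j = sum_{i<j, k} (∂g_{ij}/∂x_k) dx_k ∧ dx_i ∧ dx_j.
Expand each term, using dx_k ∧ dx_i ∧ dx_j = sgn(permutation) dx_{(a)} ∧ dx_{(b)} ∧ dx_{(c)} with (a < b < c) sorted:
  d(3*x*y + y^2 - 2*z^2) includes (∂/∂x)(3*x*y + y^2 - 2*z^2) dx = (3*y) dx, which multiplied by dy ∧ dz gives (3*y) dx ∧ dy ∧ dz
Collecting like 3-forms: d(omega) = (3*y) dx ∧ dy ∧ dz.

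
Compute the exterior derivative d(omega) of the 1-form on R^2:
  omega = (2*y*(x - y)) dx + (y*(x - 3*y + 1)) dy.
d(omega) = (-2*x + 5*y) dx ∧ dy

For a 1-form omega = sum_i f_i dx_i, the exterior derivative is
  d(omega) = sum_{i < j} (∂f_j/∂x_i - ∂f_i/∂x_j) dx_i ∧ dx_j.
  coefficient of dx ∧ dy: ∂f_2/∂x - ∂f_1/∂y = ∂(y*(x - 3*y + 1))/∂x - ∂(2*y*(x - y))/∂y = -2*x + 5*y
Assembling: d(omega) = (-2*x + 5*y) dx ∧ dy.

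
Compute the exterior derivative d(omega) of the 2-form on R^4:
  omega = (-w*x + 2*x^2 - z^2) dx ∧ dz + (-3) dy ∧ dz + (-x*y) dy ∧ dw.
d(omega) = (-x) dx ∧ dz ∧ dw + (-y) dx ∧ dy ∧ dw

For a 2-form omega = sum_{i<j} g_{ij} dx_i ∧ dx_j, the exterior derivative is
  d(omega) = sum_{i<j} d(g_{ij}) ∧ dx_i ∧ dx_j = sum_{i<j, k} (∂g_{ij}/∂x_k) dx_k ∧ dx_i ∧ dx_j.
Expand each term, using dx_k ∧ dx_i ∧ dx_j = sgn(permutation) dx_{(a)} ∧ dx_{(b)} ∧ dx_{(c)} with (a < b < c) sorted:
  d(-w*x + 2*x^2 - z^2) includes (∂/∂w)(-w*x + 2*x^2 - z^2) dw = (-x) dw, which multiplied by dx ∧ dz gives (-x) dx ∧ dz ∧ dw
  d(-x*y) includes (∂/∂x)(-x*y) dx = (-y) dx, which multiplied by dy ∧ dw gives (-y) dx ∧ dy ∧ dw
Collecting like 3-forms: d(omega) = (-x) dx ∧ dz ∧ dw + (-y) dx ∧ dy ∧ dw.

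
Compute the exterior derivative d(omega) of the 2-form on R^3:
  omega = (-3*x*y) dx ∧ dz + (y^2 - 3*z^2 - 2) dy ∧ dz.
d(omega) = (3*x) dx ∧ dy ∧ dz

For a 2-form omega = sum_{i<j} g_{ij} dx_i ∧ dx_j, the exterior derivative is
  d(omega) = sum_{i<j} d(g_{ij}) ∧ dx_i ∧ dx_j = sum_{i<j, k} (∂g_{ij}/∂x_k) dx_k ∧ dx_i ∧ dx_j.
Expand each term, using dx_k ∧ dx_i ∧ dx_j = sgn(permutation) dx_{(a)} ∧ dx_{(b)} ∧ dx_{(c)} with (a < b < c) sorted:
  d(-3*x*y) includes (∂/∂y)(-3*x*y) dy = (-3*x) dy, which multiplied by dx ∧ dz gives (3*x) dx ∧ dy ∧ dz
Collecting like 3-forms: d(omega) = (3*x) dx ∧ dy ∧ dz.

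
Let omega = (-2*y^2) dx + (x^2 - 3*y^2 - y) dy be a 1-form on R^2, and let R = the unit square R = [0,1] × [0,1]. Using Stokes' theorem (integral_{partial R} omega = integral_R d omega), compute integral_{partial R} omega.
integral_(partial R) omega = 3

Stokes: integral_partial_R omega = integral_R d omega with d omega = (∂Q/∂x - ∂P/∂y) dx ∧ dy.
  ∂Q/∂x = 2*x
  ∂P/∂y = -4*y
  integrand = ∂Q/∂x - ∂P/∂y = 2*x + 4*y.
Integrating over R: integral_0^1 integral_0^1 (2*x + 4*y) dx dy = 3.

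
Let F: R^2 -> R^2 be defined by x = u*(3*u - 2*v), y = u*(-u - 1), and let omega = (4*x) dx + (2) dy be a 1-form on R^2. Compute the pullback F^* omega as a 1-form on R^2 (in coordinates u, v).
F^* omega = (72*u^3 - 72*u^2*v + 16*u*v^2 - 4*u - 2) du + (u^2*(-24*u + 16*v)) dv

Using F^*(f dg) = (f ∘ F) d(g ∘ F), substitute each coordinate x_i by F_i(u, v) in f_i, and replace dx_i by d F_i = (∂F_i/∂u) du + (∂F_i/∂v) dv.
  For the x component: f_1(F) = 4*u*(3*u - 2*v); d F_1 = (6*u - 2*v) du + (-2*u) dv
  For the y component: f_2(F) = 2; d F_2 = (-2*u - 1) du + (0) dv
Combining and collecting du, dv coefficients:
  coeff of du: 72*u^3 - 72*u^2*v + 16*u*v^2 - 4*u - 2
  coeff of dv: u^2*(-24*u + 16*v)
F^* omega = (72*u^3 - 72*u^2*v + 16*u*v^2 - 4*u - 2) du + (u^2*(-24*u + 16*v)) dv.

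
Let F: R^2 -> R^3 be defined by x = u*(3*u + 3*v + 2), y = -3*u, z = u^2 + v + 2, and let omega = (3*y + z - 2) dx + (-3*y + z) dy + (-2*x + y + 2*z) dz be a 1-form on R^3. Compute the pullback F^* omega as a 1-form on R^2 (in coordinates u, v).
F^* omega = (-2*u^3 - 9*u^2*v - 69*u^2 - 17*u*v - 37*u + 3*v^2 - v - 6) du + (3*u^3 - 31*u^2 - 3*u*v - 7*u + 2*v + 4) dv

Using F^*(f dg) = (f ∘ F) d(g ∘ F), substitute each coordinate x_i by F_i(u, v) in f_i, and replace dx_i by d F_i = (∂F_i/∂u) du + (∂F_i/∂v) dv.
  For the x component: f_1(F) = u^2 - 9*u + v; d F_1 = (6*u + 3*v + 2) du + (3*u) dv
  For the y component: f_2(F) = u^2 + 9*u + v + 2; d F_2 = (-3) du + (0) dv
  For the z component: f_3(F) = -4*u^2 - 6*u*v - 7*u + 2*v + 4; d F_3 = (2*u) du + (1) dv
Combining and collecting du, dv coefficients:
  coeff of du: -2*u^3 - 9*u^2*v - 69*u^2 - 17*u*v - 37*u + 3*v^2 - v - 6
  coeff of dv: 3*u^3 - 31*u^2 - 3*u*v - 7*u + 2*v + 4
F^* omega = (-2*u^3 - 9*u^2*v - 69*u^2 - 17*u*v - 37*u + 3*v^2 - v - 6) du + (3*u^3 - 31*u^2 - 3*u*v - 7*u + 2*v + 4) dv.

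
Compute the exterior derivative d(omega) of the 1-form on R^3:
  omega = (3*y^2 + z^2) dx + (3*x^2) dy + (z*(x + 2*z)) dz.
d(omega) = (6*x - 6*y) dx ∧ dy + (-z) dx ∧ dz

For a 1-form omega = sum_i f_i dx_i, the exterior derivative is
  d(omega) = sum_{i < j} (∂f_j/∂x_i - ∂f_i/∂x_j) dx_i ∧ dx_j.
  coefficient of dx ∧ dy: ∂f_2/∂x - ∂f_1/∂y = ∂(3*x^2)/∂x - ∂(3*y^2 + z^2)/∂y = 6*x - 6*y
  coefficient of dx ∧ dz: ∂f_3/∂x - ∂f_1/∂z = ∂(z*(x + 2*z))/∂x - ∂(3*y^2 + z^2)/∂z = -z
Assembling: d(omega) = (6*x - 6*y) dx ∧ dy + (-z) dx ∧ dz.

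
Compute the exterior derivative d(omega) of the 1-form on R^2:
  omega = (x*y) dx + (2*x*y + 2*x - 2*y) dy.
d(omega) = (-x + 2*y + 2) dx ∧ dy

For a 1-form omega = sum_i f_i dx_i, the exterior derivative is
  d(omega) = sum_{i < j} (∂f_j/∂x_i - ∂f_i/∂x_j) dx_i ∧ dx_j.
  coefficient of dx ∧ dy: ∂f_2/∂x - ∂f_1/∂y = ∂(2*x*y + 2*x - 2*y)/∂x - ∂(x*y)/∂y = -x + 2*y + 2
Assembling: d(omega) = (-x + 2*y + 2) dx ∧ dy.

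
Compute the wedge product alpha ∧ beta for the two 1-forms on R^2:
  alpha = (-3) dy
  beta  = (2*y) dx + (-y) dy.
alpha ∧ beta = (6*y) dx ∧ dy

Distribute the wedge, using dx_i ∧ dx_j = -dx_j ∧ dx_i and dx_i ∧ dx_i = 0. For each pair (i, j) with i < j, the coefficient of dx_i ∧ dx_j in alpha ∧ beta is (alpha_i * beta_j - alpha_j * beta_i). Collecting: alpha ∧ beta = (6*y) dx ∧ dy.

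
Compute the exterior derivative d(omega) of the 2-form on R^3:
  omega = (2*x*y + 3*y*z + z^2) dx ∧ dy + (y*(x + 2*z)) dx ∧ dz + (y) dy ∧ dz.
d(omega) = (-x + 3*y) dx ∧ dy ∧ dz

For a 2-form omega = sum_{i<j} g_{ij} dx_i ∧ dx_j, the exterior derivative is
  d(omega) = sum_{i<j} d(g_{ij}) ∧ dx_i ∧ dx_j = sum_{i<j, k} (∂g_{ij}/∂x_k) dx_k ∧ dx_i ∧ dx_j.
Expand each term, using dx_k ∧ dx_i ∧ dx_j = sgn(permutation) dx_{(a)} ∧ dx_{(b)} ∧ dx_{(c)} with (a < b < c) sorted:
  d(2*x*y + 3*y*z + z^2) includes (∂/∂z)(2*x*y + 3*y*z + z^2) dz = (3*y + 2*z) dz, which multiplied by dx ∧ dy gives (3*y + 2*z) dx ∧ dy ∧ dz
  d(y*(x + 2*z)) includes (∂/∂y)(y*(x + 2*z)) dy = (x + 2*z) dy, which multiplied by dx ∧ dz gives (-x - 2*z) dx ∧ dy ∧ dz
Collecting like 3-forms: d(omega) = (-x + 3*y) dx ∧ dy ∧ dz.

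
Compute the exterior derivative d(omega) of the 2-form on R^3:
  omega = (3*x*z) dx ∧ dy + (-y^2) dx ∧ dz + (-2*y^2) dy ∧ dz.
d(omega) = (3*x + 2*y) dx ∧ dy ∧ dz

For a 2-form omega = sum_{i<j} g_{ij} dx_i ∧ dx_j, the exterior derivative is
  d(omega) = sum_{i<j} d(g_{ij}) ∧ dx_i ∧ dx_j = sum_{i<j, k} (∂g_{ij}/∂x_k) dx_k ∧ dx_i ∧ dx_j.
Expand each term, using dx_k ∧ dx_i ∧ dx_j = sgn(permutation) dx_{(a)} ∧ dx_{(b)} ∧ dx_{(c)} with (a < b < c) sorted:
  d(3*x*z) includes (∂/∂z)(3*x*z) dz = (3*x) dz, which multiplied by dx ∧ dy gives (3*x) dx ∧ dy ∧ dz
  d(-y^2) includes (∂/∂y)(-y^2) dy = (-2*y) dy, which multiplied by dx ∧ dz gives (2*y) dx ∧ dy ∧ dz
Collecting like 3-forms: d(omega) = (3*x + 2*y) dx ∧ dy ∧ dz.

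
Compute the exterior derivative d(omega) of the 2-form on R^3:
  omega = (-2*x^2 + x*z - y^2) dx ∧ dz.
d(omega) = (2*y) dx ∧ dy ∧ dz

For a 2-form omega = sum_{i<j} g_{ij} dx_i ∧ dx_j, the exterior derivative is
  d(omega) = sum_{i<j} d(g_{ij}) ∧ dx_i ∧ dx_j = sum_{i<j, k} (∂g_{ij}/∂x_k) dx_k ∧ dx_i ∧ dx_j.
Expand each term, using dx_k ∧ dx_i ∧ dx_j = sgn(permutation) dx_{(a)} ∧ dx_{(b)} ∧ dx_{(c)} with (a < b < c) sorted:
  d(-2*x^2 + x*z - y^2) includes (∂/∂y)(-2*x^2 + x*z - y^2) dy = (-2*y) dy, which multiplied by dx ∧ dz gives (2*y) dx ∧ dy ∧ dz
Collecting like 3-forms: d(omega) = (2*y) dx ∧ dy ∧ dz.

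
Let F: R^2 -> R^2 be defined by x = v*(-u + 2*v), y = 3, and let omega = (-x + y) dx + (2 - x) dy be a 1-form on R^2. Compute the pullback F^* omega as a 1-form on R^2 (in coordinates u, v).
F^* omega = (v*(-u*v + 2*v^2 - 3)) du + (-u^2*v + 6*u*v^2 - 3*u - 8*v^3 + 12*v) dv

Using F^*(f dg) = (f ∘ F) d(g ∘ F), substitute each coordinate x_i by F_i(u, v) in f_i, and replace dx_i by d F_i = (∂F_i/∂u) du + (∂F_i/∂v) dv.
  For the x component: f_1(F) = u*v - 2*v^2 + 3; d F_1 = (-v) du + (-u + 4*v) dv
  For the y component: f_2(F) = u*v - 2*v^2 + 2; d F_2 = (0) du + (0) dv
Combining and collecting du, dv coefficients:
  coeff of du: v*(-u*v + 2*v^2 - 3)
  coeff of dv: -u^2*v + 6*u*v^2 - 3*u - 8*v^3 + 12*v
F^* omega = (v*(-u*v + 2*v^2 - 3)) du + (-u^2*v + 6*u*v^2 - 3*u - 8*v^3 + 12*v) dv.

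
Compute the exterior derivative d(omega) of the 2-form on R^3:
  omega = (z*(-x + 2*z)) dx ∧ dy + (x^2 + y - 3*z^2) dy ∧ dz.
d(omega) = (x + 4*z) dx ∧ dy ∧ dz

For a 2-form omega = sum_{i<j} g_{ij} dx_i ∧ dx_j, the exterior derivative is
  d(omega) = sum_{i<j} d(g_{ij}) ∧ dx_i ∧ dx_j = sum_{i<j, k} (∂g_{ij}/∂x_k) dx_k ∧ dx_i ∧ dx_j.
Expand each term, using dx_k ∧ dx_i ∧ dx_j = sgn(permutation) dx_{(a)} ∧ dx_{(b)} ∧ dx_{(c)} with (a < b < c) sorted:
  d(z*(-x + 2*z)) includes (∂/∂z)(z*(-x + 2*z)) dz = (-x + 4*z) dz, which multiplied by dx ∧ dy gives (-x + 4*z) dx ∧ dy ∧ dz
  d(x^2 + y - 3*z^2) includes (∂/∂x)(x^2 + y - 3*z^2) dx = (2*x) dx, which multiplied by dy ∧ dz gives (2*x) dx ∧ dy ∧ dz
Collecting like 3-forms: d(omega) = (x + 4*z) dx ∧ dy ∧ dz.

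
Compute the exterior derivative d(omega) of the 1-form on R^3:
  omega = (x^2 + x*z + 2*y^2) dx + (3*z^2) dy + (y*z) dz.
d(omega) = (-4*y) dx ∧ dy + (-x) dx ∧ dz + (-5*z) dy ∧ dz

For a 1-form omega = sum_i f_i dx_i, the exterior derivative is
  d(omega) = sum_{i < j} (∂f_j/∂x_i - ∂f_i/∂x_j) dx_i ∧ dx_j.
  coefficient of dx ∧ dy: ∂f_2/∂x - ∂f_1/∂y = ∂(3*z^2)/∂x - ∂(x^2 + x*z + 2*y^2)/∂y = -4*y
  coefficient of dx ∧ dz: ∂f_3/∂x - ∂f_1/∂z = ∂(y*z)/∂x - ∂(x^2 + x*z + 2*y^2)/∂z = -x
  coefficient of dy ∧ dz: ∂f_3/∂y - ∂f_2/∂z = ∂(y*z)/∂y - ∂(3*z^2)/∂z = -5*z
Assembling: d(omega) = (-4*y) dx ∧ dy + (-x) dx ∧ dz + (-5*z) dy ∧ dz.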